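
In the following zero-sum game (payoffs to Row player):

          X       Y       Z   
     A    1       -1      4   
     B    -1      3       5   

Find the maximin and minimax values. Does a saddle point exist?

Maximin = -1, Minimax = 1, Saddle: False

Work:
Row minimums: [-1, -1] → maximin = -1
Column maximums: [1, 3, 5] → minimax = 1
No saddle point (maximin ≠ minimax). Mixed strategy needed.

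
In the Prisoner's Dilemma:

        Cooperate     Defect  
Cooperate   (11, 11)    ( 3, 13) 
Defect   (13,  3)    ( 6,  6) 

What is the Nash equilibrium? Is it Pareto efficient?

(Defect, Defect) is NE; not Pareto efficient

Work:
Defect dominates Cooperate for both players:
If P2 cooperates: Defect (13) > Cooperate (11)
If P2 defects: Defect (6) > Cooperate (3)
NE: (Defect, Defect) with payoff (6, 6)
But (Cooperate, Cooperate) = (11, 11) Pareto dominates (6, 6)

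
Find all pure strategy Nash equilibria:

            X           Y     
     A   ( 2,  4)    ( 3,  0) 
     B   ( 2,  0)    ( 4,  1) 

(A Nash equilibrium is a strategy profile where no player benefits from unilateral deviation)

Nash equilibrium: (A, X), (B, Y)

Work:
Best responses:
  P1 vs X: payoffs [2, 2] → best response A/B (payoff 2)
  P1 vs Y: payoffs [3, 4] → best response B (payoff 4)
  P2 vs A: payoffs [4, 0] → best response X (payoff 4)
  P2 vs B: payoffs [0, 1] → best response Y (payoff 1)
Mutual best responses: (A,X), (B,Y) → Nash equilibria.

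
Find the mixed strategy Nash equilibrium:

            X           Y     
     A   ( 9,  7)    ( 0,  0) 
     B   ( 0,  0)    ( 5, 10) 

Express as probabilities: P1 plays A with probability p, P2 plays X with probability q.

p = 0.5882, q = 0.3571

Work:
Find probabilities that make opponent indifferent:
P2 chooses q to make P1 indifferent between A and B
P1 chooses p to make P2 indifferent between X and Y
Mixed NE: P1 plays (A: 0.5882, B: 0.4118), P2 plays (X: 0.3571, Y: 0.6429)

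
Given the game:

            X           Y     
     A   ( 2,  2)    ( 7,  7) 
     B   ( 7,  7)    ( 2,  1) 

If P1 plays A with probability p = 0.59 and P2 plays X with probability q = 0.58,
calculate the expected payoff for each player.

E[P1] = 4.428, E[P2] = 4.2558

Work:
E[P1] = p·q·π₁(A,X) + p·(1-q)·π₁(A,Y) + (1-p)·q·π₁(B,X) + (1-p)·(1-q)·π₁(B,Y)
= 0.59·0.58·2 + 0.59·0.42·7 + 0.41·0.58·7 + 0.41·0.42·2
= 4.428

E[P2] = 4.2558 (similar calculation)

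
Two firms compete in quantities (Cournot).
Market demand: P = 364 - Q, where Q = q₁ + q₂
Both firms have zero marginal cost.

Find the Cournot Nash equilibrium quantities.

q₁* = q₂* = 121.33; P* = 121.33

Work:
Profit: π_i = P·q_i = (a - q_i - q_j)·q_i
FOC: ∂π_i/∂q_i = a - 2q_i - q_j = 0
Reaction function: q_i = (364 - q_j)/2
Symmetry: q* = 364/3 = 121.33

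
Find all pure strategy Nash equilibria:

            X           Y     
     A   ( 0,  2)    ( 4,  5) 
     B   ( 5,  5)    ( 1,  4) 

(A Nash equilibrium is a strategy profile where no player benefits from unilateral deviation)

Nash equilibrium: (A, Y), (B, X)

Work:
Best responses:
  P1 vs X: payoffs [0, 5] → best response B (payoff 5)
  P1 vs Y: payoffs [4, 1] → best response A (payoff 4)
  P2 vs A: payoffs [2, 5] → best response Y (payoff 5)
  P2 vs B: payoffs [5, 4] → best response X (payoff 5)
Mutual best responses: (A,Y), (B,X) → Nash equilibria.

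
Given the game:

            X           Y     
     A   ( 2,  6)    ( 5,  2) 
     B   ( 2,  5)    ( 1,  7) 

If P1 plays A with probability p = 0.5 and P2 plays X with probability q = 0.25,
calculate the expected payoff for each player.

E[P1] = 2.75, E[P2] = 4.75

Work:
E[P1] = p·q·π₁(A,X) + p·(1-q)·π₁(A,Y) + (1-p)·q·π₁(B,X) + (1-p)·(1-q)·π₁(B,Y)
= 0.5·0.25·2 + 0.5·0.75·5 + 0.5·0.25·2 + 0.5·0.75·1
= 2.75

E[P2] = 4.75 (similar calculation)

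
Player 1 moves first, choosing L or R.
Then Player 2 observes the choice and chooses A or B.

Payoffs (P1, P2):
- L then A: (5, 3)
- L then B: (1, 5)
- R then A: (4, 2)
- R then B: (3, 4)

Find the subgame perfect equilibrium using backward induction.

P1 plays R, P2 plays B after L and B after R; Payoff (3, 4)

Work:
Backward induction:
After L: P2 chooses B → P1 gets 1
After R: P2 chooses B → P1 gets 3
P1 chooses R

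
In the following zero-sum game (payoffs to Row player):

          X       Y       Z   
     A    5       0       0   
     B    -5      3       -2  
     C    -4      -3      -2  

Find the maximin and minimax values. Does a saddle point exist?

Maximin = 0, Minimax = 0, Saddle: True

Work:
Row minimums: [0, -5, -4] → maximin = 0
Column maximums: [5, 3, 0] → minimax = 0
Saddle point exists! Game value = 0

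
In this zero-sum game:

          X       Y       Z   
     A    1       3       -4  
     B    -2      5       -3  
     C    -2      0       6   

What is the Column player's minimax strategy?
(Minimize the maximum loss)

Column should play X, value = 1

Work:
Column player minimizes Row's maximum payoff:
Column X: max payoff to Row = 1
Column Y: max payoff to Row = 5
Column Z: max payoff to Row = 6
Minimum is 1, achieved by column X.
Minimax strategy: X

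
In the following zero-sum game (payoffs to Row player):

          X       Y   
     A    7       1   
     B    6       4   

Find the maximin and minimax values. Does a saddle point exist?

Maximin = 4, Minimax = 4, Saddle: True

Work:
Row minimums: [1, 4] → maximin = 4
Column maximums: [7, 4] → minimax = 4
Saddle point exists! Game value = 4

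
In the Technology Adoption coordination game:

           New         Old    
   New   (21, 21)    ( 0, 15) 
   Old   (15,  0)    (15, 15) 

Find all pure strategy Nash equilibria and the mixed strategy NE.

Pure NE: (New, New) and (Old, Old); Mixed NE: p = 0.7143, q = 0.7143

Work:
Check pure NE:
(New, New): (21, 21) - no unilateral deviation beneficial
(Old, Old): (15, 15) - no unilateral deviation beneficial
Mixed NE: P1 plays New with p = 0.7143, P2 plays New with q = 0.7143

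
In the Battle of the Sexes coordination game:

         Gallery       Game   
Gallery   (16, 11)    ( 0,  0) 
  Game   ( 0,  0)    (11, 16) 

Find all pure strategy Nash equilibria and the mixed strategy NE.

Pure NE: (Gallery, Gallery) and (Game, Game); Mixed NE: p = 0.5926, q = 0.4074

Work:
Check pure NE:
(Gallery, Gallery): (16, 11) - no unilateral deviation beneficial
(Game, Game): (11, 16) - no unilateral deviation beneficial
Mixed NE: P1 plays Gallery with p = 0.5926, P2 plays Gallery with q = 0.4074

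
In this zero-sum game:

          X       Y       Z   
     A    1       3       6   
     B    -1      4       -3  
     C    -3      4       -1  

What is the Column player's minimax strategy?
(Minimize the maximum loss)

Column should play X, value = 1

Work:
Column player minimizes Row's maximum payoff:
Column X: max payoff to Row = 1
Column Y: max payoff to Row = 4
Column Z: max payoff to Row = 6
Minimum is 1, achieved by column X.
Minimax strategy: X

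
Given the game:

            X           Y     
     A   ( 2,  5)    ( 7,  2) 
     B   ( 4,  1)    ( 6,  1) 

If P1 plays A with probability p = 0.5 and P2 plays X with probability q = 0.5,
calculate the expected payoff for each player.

E[P1] = 4.75, E[P2] = 2.25

Work:
E[P1] = p·q·π₁(A,X) + p·(1-q)·π₁(A,Y) + (1-p)·q·π₁(B,X) + (1-p)·(1-q)·π₁(B,Y)
= 0.5·0.5·2 + 0.5·0.5·7 + 0.5·0.5·4 + 0.5·0.5·6
= 4.75

E[P2] = 2.25 (similar calculation)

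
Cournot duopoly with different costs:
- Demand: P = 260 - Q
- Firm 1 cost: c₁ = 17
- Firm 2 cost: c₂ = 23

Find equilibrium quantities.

q₁* = 83.0, q₂* = 77.0

Work:
Reaction: q₁ = (260 - 17 - q₂)/2
Reaction: q₂ = (260 - 23 - q₁)/2
Solve simultaneously:
q₁* = (260 - 2×17 + 23)/3 = 83.0
q₂* = (260 - 2×23 + 17)/3 = 77.0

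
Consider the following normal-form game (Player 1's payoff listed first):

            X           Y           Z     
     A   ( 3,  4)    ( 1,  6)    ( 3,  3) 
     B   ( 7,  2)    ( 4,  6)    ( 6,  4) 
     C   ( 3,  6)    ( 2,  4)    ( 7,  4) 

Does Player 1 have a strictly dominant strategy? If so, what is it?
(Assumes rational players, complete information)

No strictly dominant strategy exists for Player 1

Work:
A strategy strictly dominates another if it gives a strictly higher payoff against every opponent action. Compare each pair of P1's strategies column-by-column:
  A vs B: [3 vs 7, 1 vs 4, 3 vs 6] → A does not strictly dominate B (column X: 3 ≤ 7)
  A vs C: [3 vs 3, 1 vs 2, 3 vs 7] → A does not strictly dominate C (column X: 3 ≤ 3)
  B vs A: [7 vs 3, 4 vs 1, 6 vs 3] → B strictly dominates A
  B vs C: [7 vs 3, 4 vs 2, 6 vs 7] → B does not strictly dominate C (column Z: 6 ≤ 7)
  C vs A: [3 vs 3, 2 vs 1, 7 vs 3] → C does not strictly dominate A (column X: 3 ≤ 3)
  C vs B: [3 vs 7, 2 vs 4, 7 vs 6] → C does not strictly dominate B (column X: 3 ≤ 7)
No single strategy strictly dominates all others → no strictly dominant strategy.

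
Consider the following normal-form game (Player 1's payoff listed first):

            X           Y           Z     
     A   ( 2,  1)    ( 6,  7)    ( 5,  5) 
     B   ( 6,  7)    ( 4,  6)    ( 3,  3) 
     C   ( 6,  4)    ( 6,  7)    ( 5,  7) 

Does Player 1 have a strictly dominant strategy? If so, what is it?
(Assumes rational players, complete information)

No strictly dominant strategy exists for Player 1

Work:
A strategy strictly dominates another if it gives a strictly higher payoff against every opponent action. Compare each pair of P1's strategies column-by-column:
  A vs B: [2 vs 6, 6 vs 4, 5 vs 3] → A does not strictly dominate B (column X: 2 ≤ 6)
  A vs C: [2 vs 6, 6 vs 6, 5 vs 5] → A does not strictly dominate C (column X: 2 ≤ 6)
  B vs A: [6 vs 2, 4 vs 6, 3 vs 5] → B does not strictly dominate A (column Y: 4 ≤ 6)
  B vs C: [6 vs 6, 4 vs 6, 3 vs 5] → B does not strictly dominate C (column X: 6 ≤ 6)
  C vs A: [6 vs 2, 6 vs 6, 5 vs 5] → C does not strictly dominate A (column Y: 6 ≤ 6)
  C vs B: [6 vs 6, 6 vs 4, 5 vs 3] → C does not strictly dominate B (column X: 6 ≤ 6)
No single strategy strictly dominates all others → no strictly dominant strategy.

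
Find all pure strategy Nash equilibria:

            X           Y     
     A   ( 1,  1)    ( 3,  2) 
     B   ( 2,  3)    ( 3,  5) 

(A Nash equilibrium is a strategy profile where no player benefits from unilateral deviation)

Nash equilibrium: (A, Y), (B, Y)

Work:
Best responses:
  P1 vs X: payoffs [1, 2] → best response B (payoff 2)
  P1 vs Y: payoffs [3, 3] → best response A/B (payoff 3)
  P2 vs A: payoffs [1, 2] → best response Y (payoff 2)
  P2 vs B: payoffs [3, 5] → best response Y (payoff 5)
Mutual best responses: (A,Y), (B,Y) → Nash equilibria.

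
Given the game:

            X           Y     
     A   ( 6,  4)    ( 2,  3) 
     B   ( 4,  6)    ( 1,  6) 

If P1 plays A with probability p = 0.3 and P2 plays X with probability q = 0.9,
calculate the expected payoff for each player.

E[P1] = 4.27, E[P2] = 5.37

Work:
E[P1] = p·q·π₁(A,X) + p·(1-q)·π₁(A,Y) + (1-p)·q·π₁(B,X) + (1-p)·(1-q)·π₁(B,Y)
= 0.3·0.9·6 + 0.3·0.1·2 + 0.7·0.9·4 + 0.7·0.1·1
= 4.27

E[P2] = 5.37 (similar calculation)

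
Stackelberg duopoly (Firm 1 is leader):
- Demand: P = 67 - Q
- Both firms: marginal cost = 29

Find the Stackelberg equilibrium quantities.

q₁* (leader) = 19.0, q₂* (follower) = 9.5

Work:
Follower's reaction: q₂ = (a - c - q₁)/2
Leader substitutes: π₁ = q₁·(a - q₁ - (a-c-q₁)/2 - c)
FOC: q₁* = (67 - 29)/2 = 19.00
Then: q₂* = (67 - 29 - 19.0)/2 = 9.50
Leader has first-mover advantage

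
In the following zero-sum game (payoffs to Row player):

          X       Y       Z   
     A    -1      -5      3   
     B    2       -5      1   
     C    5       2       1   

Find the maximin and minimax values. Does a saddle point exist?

Maximin = 1, Minimax = 2, Saddle: False

Work:
Row minimums: [-5, -5, 1] → maximin = 1
Column maximums: [5, 2, 3] → minimax = 2
No saddle point (maximin ≠ minimax). Mixed strategy needed.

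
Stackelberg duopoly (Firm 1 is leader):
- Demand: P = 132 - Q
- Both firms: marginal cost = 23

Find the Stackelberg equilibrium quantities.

q₁* (leader) = 54.5, q₂* (follower) = 27.25

Work:
Follower's reaction: q₂ = (a - c - q₁)/2
Leader substitutes: π₁ = q₁·(a - q₁ - (a-c-q₁)/2 - c)
FOC: q₁* = (132 - 23)/2 = 54.50
Then: q₂* = (132 - 23 - 54.5)/2 = 27.25
Leader has first-mover advantage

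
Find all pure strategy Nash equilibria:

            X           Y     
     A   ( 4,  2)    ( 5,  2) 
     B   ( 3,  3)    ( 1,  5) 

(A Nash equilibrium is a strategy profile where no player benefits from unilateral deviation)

Nash equilibrium: (A, X), (A, Y)

Work:
Best responses:
  P1 vs X: payoffs [4, 3] → best response A (payoff 4)
  P1 vs Y: payoffs [5, 1] → best response A (payoff 5)
  P2 vs A: payoffs [2, 2] → best response X/Y (payoff 2)
  P2 vs B: payoffs [3, 5] → best response Y (payoff 5)
Mutual best responses: (A,X), (A,Y) → Nash equilibria.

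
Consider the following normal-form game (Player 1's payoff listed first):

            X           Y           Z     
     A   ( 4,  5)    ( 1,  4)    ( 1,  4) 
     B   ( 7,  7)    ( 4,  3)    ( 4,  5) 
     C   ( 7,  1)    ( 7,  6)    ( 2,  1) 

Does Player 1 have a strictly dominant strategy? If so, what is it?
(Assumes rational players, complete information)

No strictly dominant strategy exists for Player 1

Work:
A strategy strictly dominates another if it gives a strictly higher payoff against every opponent action. Compare each pair of P1's strategies column-by-column:
  A vs B: [4 vs 7, 1 vs 4, 1 vs 4] → A does not strictly dominate B (column X: 4 ≤ 7)
  A vs C: [4 vs 7, 1 vs 7, 1 vs 2] → A does not strictly dominate C (column X: 4 ≤ 7)
  B vs A: [7 vs 4, 4 vs 1, 4 vs 1] → B strictly dominates A
  B vs C: [7 vs 7, 4 vs 7, 4 vs 2] → B does not strictly dominate C (column X: 7 ≤ 7)
  C vs A: [7 vs 4, 7 vs 1, 2 vs 1] → C strictly dominates A
  C vs B: [7 vs 7, 7 vs 4, 2 vs 4] → C does not strictly dominate B (column X: 7 ≤ 7)
No single strategy strictly dominates all others → no strictly dominant strategy.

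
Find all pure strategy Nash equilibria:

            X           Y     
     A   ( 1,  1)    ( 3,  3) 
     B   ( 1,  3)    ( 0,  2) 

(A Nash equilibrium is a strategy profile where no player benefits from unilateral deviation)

Nash equilibrium: (A, Y), (B, X)

Work:
Best responses:
  P1 vs X: payoffs [1, 1] → best response A/B (payoff 1)
  P1 vs Y: payoffs [3, 0] → best response A (payoff 3)
  P2 vs A: payoffs [1, 3] → best response Y (payoff 3)
  P2 vs B: payoffs [3, 2] → best response X (payoff 3)
Mutual best responses: (A,Y), (B,X) → Nash equilibria.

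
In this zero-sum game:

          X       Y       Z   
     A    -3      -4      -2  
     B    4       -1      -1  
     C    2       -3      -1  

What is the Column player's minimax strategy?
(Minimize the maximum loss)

Column should play Y or Z (all achieve the minimum), value = -1

Work:
Column player minimizes Row's maximum payoff:
Column X: max payoff to Row = 4
Column Y: max payoff to Row = -1
Column Z: max payoff to Row = -1
Minimum is -1, achieved by columns Y, Z (tied).
Each of Y or Z is a minimax strategy.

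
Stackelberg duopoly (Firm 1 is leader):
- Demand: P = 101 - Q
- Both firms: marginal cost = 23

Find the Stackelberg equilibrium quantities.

q₁* (leader) = 39.0, q₂* (follower) = 19.5

Work:
Follower's reaction: q₂ = (a - c - q₁)/2
Leader substitutes: π₁ = q₁·(a - q₁ - (a-c-q₁)/2 - c)
FOC: q₁* = (101 - 23)/2 = 39.00
Then: q₂* = (101 - 23 - 39.0)/2 = 19.50
Leader has first-mover advantage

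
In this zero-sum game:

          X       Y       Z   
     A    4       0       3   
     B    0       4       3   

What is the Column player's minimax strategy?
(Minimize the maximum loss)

Column should play Z, value = 3

Work:
Column player minimizes Row's maximum payoff:
Column X: max payoff to Row = 4
Column Y: max payoff to Row = 4
Column Z: max payoff to Row = 3
Minimum is 3, achieved by column Z.
Minimax strategy: Z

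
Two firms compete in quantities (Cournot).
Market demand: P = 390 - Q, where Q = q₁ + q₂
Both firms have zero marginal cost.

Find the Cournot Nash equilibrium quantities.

q₁* = q₂* = 130.0; P* = 130.0

Work:
Profit: π_i = P·q_i = (a - q_i - q_j)·q_i
FOC: ∂π_i/∂q_i = a - 2q_i - q_j = 0
Reaction function: q_i = (390 - q_j)/2
Symmetry: q* = 390/3 = 130.0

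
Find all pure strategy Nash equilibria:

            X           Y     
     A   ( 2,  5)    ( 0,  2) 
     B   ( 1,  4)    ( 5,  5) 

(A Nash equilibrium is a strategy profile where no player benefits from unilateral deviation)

Nash equilibrium: (A, X), (B, Y)

Work:
Best responses:
  P1 vs X: payoffs [2, 1] → best response A (payoff 2)
  P1 vs Y: payoffs [0, 5] → best response B (payoff 5)
  P2 vs A: payoffs [5, 2] → best response X (payoff 5)
  P2 vs B: payoffs [4, 5] → best response Y (payoff 5)
Mutual best responses: (A,X), (B,Y) → Nash equilibria.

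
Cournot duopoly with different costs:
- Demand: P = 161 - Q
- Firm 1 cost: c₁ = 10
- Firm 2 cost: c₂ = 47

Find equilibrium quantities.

q₁* = 62.67, q₂* = 25.67

Work:
Reaction: q₁ = (161 - 10 - q₂)/2
Reaction: q₂ = (161 - 47 - q₁)/2
Solve simultaneously:
q₁* = (161 - 2×10 + 47)/3 = 62.67
q₂* = (161 - 2×47 + 10)/3 = 25.67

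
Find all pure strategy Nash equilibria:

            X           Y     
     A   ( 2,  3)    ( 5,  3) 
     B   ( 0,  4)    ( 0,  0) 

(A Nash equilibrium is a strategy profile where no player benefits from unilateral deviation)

Nash equilibrium: (A, X), (A, Y)

Work:
Best responses:
  P1 vs X: payoffs [2, 0] → best response A (payoff 2)
  P1 vs Y: payoffs [5, 0] → best response A (payoff 5)
  P2 vs A: payoffs [3, 3] → best response X/Y (payoff 3)
  P2 vs B: payoffs [4, 0] → best response X (payoff 4)
Mutual best responses: (A,X), (A,Y) → Nash equilibria.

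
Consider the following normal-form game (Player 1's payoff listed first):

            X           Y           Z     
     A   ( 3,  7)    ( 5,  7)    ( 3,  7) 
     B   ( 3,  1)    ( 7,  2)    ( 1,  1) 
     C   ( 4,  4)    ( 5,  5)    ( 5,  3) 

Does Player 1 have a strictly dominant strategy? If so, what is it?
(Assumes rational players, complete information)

No strictly dominant strategy exists for Player 1

Work:
A strategy strictly dominates another if it gives a strictly higher payoff against every opponent action. Compare each pair of P1's strategies column-by-column:
  A vs B: [3 vs 3, 5 vs 7, 3 vs 1] → A does not strictly dominate B (column X: 3 ≤ 3)
  A vs C: [3 vs 4, 5 vs 5, 3 vs 5] → A does not strictly dominate C (column X: 3 ≤ 4)
  B vs A: [3 vs 3, 7 vs 5, 1 vs 3] → B does not strictly dominate A (column X: 3 ≤ 3)
  B vs C: [3 vs 4, 7 vs 5, 1 vs 5] → B does not strictly dominate C (column X: 3 ≤ 4)
  C vs A: [4 vs 3, 5 vs 5, 5 vs 3] → C does not strictly dominate A (column Y: 5 ≤ 5)
  C vs B: [4 vs 3, 5 vs 7, 5 vs 1] → C does not strictly dominate B (column Y: 5 ≤ 7)
No single strategy strictly dominates all others → no strictly dominant strategy.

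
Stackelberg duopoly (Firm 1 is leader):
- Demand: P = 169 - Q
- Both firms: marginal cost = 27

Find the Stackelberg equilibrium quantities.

q₁* (leader) = 71.0, q₂* (follower) = 35.5

Work:
Follower's reaction: q₂ = (a - c - q₁)/2
Leader substitutes: π₁ = q₁·(a - q₁ - (a-c-q₁)/2 - c)
FOC: q₁* = (169 - 27)/2 = 71.00
Then: q₂* = (169 - 27 - 71.0)/2 = 35.50
Leader has first-mover advantage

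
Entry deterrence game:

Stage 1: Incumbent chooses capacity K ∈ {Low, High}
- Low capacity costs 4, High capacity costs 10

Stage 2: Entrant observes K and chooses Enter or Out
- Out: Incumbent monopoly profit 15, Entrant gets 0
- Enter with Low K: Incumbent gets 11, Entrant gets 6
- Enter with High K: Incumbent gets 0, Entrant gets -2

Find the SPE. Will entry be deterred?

SPE: (Low, Enter|Low, Out|High); Entry not deterred. Incumbent net profit = 7, Entrant gets 6

Work:
After Low K: Entrant enters (6 > 0)
After High K: Entrant stays out (-2 < 0)
Incumbent: Low → 11−4=7, High → 15−10=5
Incumbent chooses Low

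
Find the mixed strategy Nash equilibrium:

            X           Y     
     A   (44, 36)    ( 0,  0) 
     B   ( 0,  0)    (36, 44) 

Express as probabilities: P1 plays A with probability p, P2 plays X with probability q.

p = 0.55, q = 0.45

Work:
Find probabilities that make opponent indifferent:
P2 chooses q to make P1 indifferent between A and B
P1 chooses p to make P2 indifferent between X and Y
Mixed NE: P1 plays (A: 0.55, B: 0.45), P2 plays (X: 0.45, Y: 0.55)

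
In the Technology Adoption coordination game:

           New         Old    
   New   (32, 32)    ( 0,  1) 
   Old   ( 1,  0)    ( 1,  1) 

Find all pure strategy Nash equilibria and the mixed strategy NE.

Pure NE: (New, New) and (Old, Old); Mixed NE: p = 0.0312, q = 0.0312

Work:
Check pure NE:
(New, New): (32, 32) - no unilateral deviation beneficial
(Old, Old): (1, 1) - no unilateral deviation beneficial
Mixed NE: P1 plays New with p = 0.0312, P2 plays New with q = 0.0312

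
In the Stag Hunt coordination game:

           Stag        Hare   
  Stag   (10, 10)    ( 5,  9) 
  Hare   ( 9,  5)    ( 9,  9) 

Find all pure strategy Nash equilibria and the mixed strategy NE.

Pure NE: (Stag, Stag) and (Hare, Hare); Mixed NE: p = 0.8, q = 0.8

Work:
Check pure NE:
(Stag, Stag): (10, 10) - no unilateral deviation beneficial
(Hare, Hare): (9, 9) - no unilateral deviation beneficial
Mixed NE: P1 plays Stag with p = 0.8, P2 plays Stag with q = 0.8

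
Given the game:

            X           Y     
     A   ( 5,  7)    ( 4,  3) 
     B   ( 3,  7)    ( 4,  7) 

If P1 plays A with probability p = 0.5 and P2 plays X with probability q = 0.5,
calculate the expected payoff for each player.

E[P1] = 4.0, E[P2] = 6.0

Work:
E[P1] = p·q·π₁(A,X) + p·(1-q)·π₁(A,Y) + (1-p)·q·π₁(B,X) + (1-p)·(1-q)·π₁(B,Y)
= 0.5·0.5·5 + 0.5·0.5·4 + 0.5·0.5·3 + 0.5·0.5·4
= 4.0

E[P2] = 6.0 (similar calculation)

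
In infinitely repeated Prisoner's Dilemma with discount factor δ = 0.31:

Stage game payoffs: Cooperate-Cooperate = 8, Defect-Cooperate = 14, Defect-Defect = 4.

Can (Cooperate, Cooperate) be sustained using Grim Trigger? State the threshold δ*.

δ* = 0.6; since δ = 0.31 < 0.6, cooperation cannot be sustained

Work:
For Grim Trigger:
Cooperate forever: 8/(1-δ)
Defect then punished: 14 + 4·δ/(1-δ)
Need: 8/(1-δ) ≥ 14 + 4·δ/(1-δ)
Solving: δ ≥ (T-R)/(T-P) = (14-8)/(14-4) = 0.6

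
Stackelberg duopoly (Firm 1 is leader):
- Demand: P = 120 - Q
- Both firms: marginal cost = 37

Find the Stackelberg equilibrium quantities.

q₁* (leader) = 41.5, q₂* (follower) = 20.75

Work:
Follower's reaction: q₂ = (a - c - q₁)/2
Leader substitutes: π₁ = q₁·(a - q₁ - (a-c-q₁)/2 - c)
FOC: q₁* = (120 - 37)/2 = 41.50
Then: q₂* = (120 - 37 - 41.5)/2 = 20.75
Leader has first-mover advantage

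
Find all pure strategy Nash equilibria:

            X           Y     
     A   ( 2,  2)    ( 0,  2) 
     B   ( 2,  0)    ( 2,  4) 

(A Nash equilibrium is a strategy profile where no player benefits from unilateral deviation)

Nash equilibrium: (A, X), (B, Y)

Work:
Best responses:
  P1 vs X: payoffs [2, 2] → best response A/B (payoff 2)
  P1 vs Y: payoffs [0, 2] → best response B (payoff 2)
  P2 vs A: payoffs [2, 2] → best response X/Y (payoff 2)
  P2 vs B: payoffs [0, 4] → best response Y (payoff 4)
Mutual best responses: (A,X), (B,Y) → Nash equilibria.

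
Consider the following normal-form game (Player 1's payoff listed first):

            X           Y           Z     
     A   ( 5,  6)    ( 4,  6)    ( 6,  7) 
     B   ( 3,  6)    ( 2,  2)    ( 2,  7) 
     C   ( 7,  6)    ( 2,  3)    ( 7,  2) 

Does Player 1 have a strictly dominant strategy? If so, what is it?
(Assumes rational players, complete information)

No strictly dominant strategy exists for Player 1

Work:
A strategy strictly dominates another if it gives a strictly higher payoff against every opponent action. Compare each pair of P1's strategies column-by-column:
  A vs B: [5 vs 3, 4 vs 2, 6 vs 2] → A strictly dominates B
  A vs C: [5 vs 7, 4 vs 2, 6 vs 7] → A does not strictly dominate C (column X: 5 ≤ 7)
  B vs A: [3 vs 5, 2 vs 4, 2 vs 6] → B does not strictly dominate A (column X: 3 ≤ 5)
  B vs C: [3 vs 7, 2 vs 2, 2 vs 7] → B does not strictly dominate C (column X: 3 ≤ 7)
  C vs A: [7 vs 5, 2 vs 4, 7 vs 6] → C does not strictly dominate A (column Y: 2 ≤ 4)
  C vs B: [7 vs 3, 2 vs 2, 7 vs 2] → C does not strictly dominate B (column Y: 2 ≤ 2)
No single strategy strictly dominates all others → no strictly dominant strategy.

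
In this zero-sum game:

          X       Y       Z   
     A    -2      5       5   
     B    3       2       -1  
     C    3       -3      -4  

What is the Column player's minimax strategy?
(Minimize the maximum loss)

Column should play X, value = 3

Work:
Column player minimizes Row's maximum payoff:
Column X: max payoff to Row = 3
Column Y: max payoff to Row = 5
Column Z: max payoff to Row = 5
Minimum is 3, achieved by column X.
Minimax strategy: X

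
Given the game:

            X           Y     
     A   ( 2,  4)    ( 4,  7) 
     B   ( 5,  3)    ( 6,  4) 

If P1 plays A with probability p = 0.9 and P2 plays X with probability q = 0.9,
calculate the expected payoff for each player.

E[P1] = 2.49, E[P2] = 4.18

Work:
E[P1] = p·q·π₁(A,X) + p·(1-q)·π₁(A,Y) + (1-p)·q·π₁(B,X) + (1-p)·(1-q)·π₁(B,Y)
= 0.9·0.9·2 + 0.9·0.1·4 + 0.1·0.9·5 + 0.1·0.1·6
= 2.49

E[P2] = 4.18 (similar calculation)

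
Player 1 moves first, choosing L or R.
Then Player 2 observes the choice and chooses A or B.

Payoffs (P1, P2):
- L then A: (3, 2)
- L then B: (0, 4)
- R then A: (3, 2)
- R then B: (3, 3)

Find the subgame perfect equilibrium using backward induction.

P1 plays R, P2 plays B after L and B after R; Payoff (3, 3)

Work:
Backward induction:
After L: P2 chooses B → P1 gets 0
After R: P2 chooses B → P1 gets 3
P1 chooses R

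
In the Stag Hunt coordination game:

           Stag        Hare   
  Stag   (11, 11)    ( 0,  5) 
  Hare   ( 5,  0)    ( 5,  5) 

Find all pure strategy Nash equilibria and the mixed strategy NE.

Pure NE: (Stag, Stag) and (Hare, Hare); Mixed NE: p = 0.4545, q = 0.4545

Work:
Check pure NE:
(Stag, Stag): (11, 11) - no unilateral deviation beneficial
(Hare, Hare): (5, 5) - no unilateral deviation beneficial
Mixed NE: P1 plays Stag with p = 0.4545, P2 plays Stag with q = 0.4545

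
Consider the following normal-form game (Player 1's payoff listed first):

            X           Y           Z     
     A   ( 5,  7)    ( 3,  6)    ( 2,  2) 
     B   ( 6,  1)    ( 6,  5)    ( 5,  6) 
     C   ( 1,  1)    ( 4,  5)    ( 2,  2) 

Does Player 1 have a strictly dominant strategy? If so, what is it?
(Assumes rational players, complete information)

Yes, Player 1's strictly dominant strategy is B

Work:
A strategy strictly dominates another if it gives a strictly higher payoff against every opponent action. Compare each pair of P1's strategies column-by-column:
  A vs B: [5 vs 6, 3 vs 6, 2 vs 5] → A does not strictly dominate B (column X: 5 ≤ 6)
  A vs C: [5 vs 1, 3 vs 4, 2 vs 2] → A does not strictly dominate C (column Y: 3 ≤ 4)
  B vs A: [6 vs 5, 6 vs 3, 5 vs 2] → B strictly dominates A
  B vs C: [6 vs 1, 6 vs 4, 5 vs 2] → B strictly dominates C
  C vs A: [1 vs 5, 4 vs 3, 2 vs 2] → C does not strictly dominate A (column X: 1 ≤ 5)
  C vs B: [1 vs 6, 4 vs 6, 2 vs 5] → C does not strictly dominate B (column X: 1 ≤ 6)
B strictly dominates every other strategy → strictly dominant.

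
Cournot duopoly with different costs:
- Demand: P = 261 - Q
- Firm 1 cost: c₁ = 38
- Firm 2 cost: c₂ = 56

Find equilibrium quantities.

q₁* = 80.33, q₂* = 62.33

Work:
Reaction: q₁ = (261 - 38 - q₂)/2
Reaction: q₂ = (261 - 56 - q₁)/2
Solve simultaneously:
q₁* = (261 - 2×38 + 56)/3 = 80.33
q₂* = (261 - 2×56 + 38)/3 = 62.33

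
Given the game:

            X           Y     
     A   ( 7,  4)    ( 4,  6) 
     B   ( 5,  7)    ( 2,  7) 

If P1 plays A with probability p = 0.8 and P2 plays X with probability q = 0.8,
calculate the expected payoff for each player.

E[P1] = 6.0, E[P2] = 4.92

Work:
E[P1] = p·q·π₁(A,X) + p·(1-q)·π₁(A,Y) + (1-p)·q·π₁(B,X) + (1-p)·(1-q)·π₁(B,Y)
= 0.8·0.8·7 + 0.8·0.2·4 + 0.2·0.8·5 + 0.2·0.2·2
= 6.0

E[P2] = 4.92 (similar calculation)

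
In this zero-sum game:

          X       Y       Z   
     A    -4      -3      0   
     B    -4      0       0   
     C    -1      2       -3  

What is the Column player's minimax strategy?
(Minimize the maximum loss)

Column should play X, value = -1

Work:
Column player minimizes Row's maximum payoff:
Column X: max payoff to Row = -1
Column Y: max payoff to Row = 2
Column Z: max payoff to Row = 0
Minimum is -1, achieved by column X.
Minimax strategy: X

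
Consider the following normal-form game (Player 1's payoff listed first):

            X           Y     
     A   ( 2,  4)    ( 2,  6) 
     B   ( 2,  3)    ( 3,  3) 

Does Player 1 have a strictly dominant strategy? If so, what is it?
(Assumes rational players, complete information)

No strictly dominant strategy exists for Player 1

Work:
A strategy strictly dominates another if it gives a strictly higher payoff against every opponent action. Compare each pair of P1's strategies column-by-column:
  A vs B: [2 vs 2, 2 vs 3] → A does not strictly dominate B (column X: 2 ≤ 2)
  B vs A: [2 vs 2, 3 vs 2] → B does not strictly dominate A (column X: 2 ≤ 2)
No single strategy strictly dominates all others → no strictly dominant strategy.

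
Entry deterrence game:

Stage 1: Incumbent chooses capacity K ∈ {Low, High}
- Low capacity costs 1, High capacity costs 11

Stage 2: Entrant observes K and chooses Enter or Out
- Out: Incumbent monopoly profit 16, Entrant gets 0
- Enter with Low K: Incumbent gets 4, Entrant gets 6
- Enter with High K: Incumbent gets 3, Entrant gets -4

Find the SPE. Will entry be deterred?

SPE: (High, Enter|Low, Out|High); Entry deterred. Incumbent net profit = 5

Work:
After Low K: Entrant enters (6 > 0)
After High K: Entrant stays out (-4 < 0)
Incumbent: Low → 4−1=3, High → 16−11=5
Incumbent chooses High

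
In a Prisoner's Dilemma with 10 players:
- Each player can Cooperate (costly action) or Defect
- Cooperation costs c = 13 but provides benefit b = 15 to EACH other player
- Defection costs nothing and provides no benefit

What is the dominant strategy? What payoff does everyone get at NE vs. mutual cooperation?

Dominant: Defect; NE payoff = 0; Coop payoff = 122

Work:
Defect dominates (saves cost c = 13, benefit to others is external)
NE: All defect → everyone gets 0
If all cooperate: each receives (9)×15 - 13 = 122
Social dilemma: 122 > 0 but NE gives 0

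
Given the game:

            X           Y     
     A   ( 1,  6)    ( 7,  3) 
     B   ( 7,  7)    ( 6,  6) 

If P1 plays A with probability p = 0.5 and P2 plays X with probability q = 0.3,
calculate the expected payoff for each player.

E[P1] = 5.75, E[P2] = 5.1

Work:
E[P1] = p·q·π₁(A,X) + p·(1-q)·π₁(A,Y) + (1-p)·q·π₁(B,X) + (1-p)·(1-q)·π₁(B,Y)
= 0.5·0.3·1 + 0.5·0.7·7 + 0.5·0.3·7 + 0.5·0.7·6
= 5.75

E[P2] = 5.1 (similar calculation)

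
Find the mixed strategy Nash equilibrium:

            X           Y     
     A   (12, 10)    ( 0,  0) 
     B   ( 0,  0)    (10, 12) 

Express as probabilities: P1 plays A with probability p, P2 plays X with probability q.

p = 0.5455, q = 0.4545

Work:
Find probabilities that make opponent indifferent:
P2 chooses q to make P1 indifferent between A and B
P1 chooses p to make P2 indifferent between X and Y
Mixed NE: P1 plays (A: 0.5455, B: 0.4545), P2 plays (X: 0.4545, Y: 0.5455)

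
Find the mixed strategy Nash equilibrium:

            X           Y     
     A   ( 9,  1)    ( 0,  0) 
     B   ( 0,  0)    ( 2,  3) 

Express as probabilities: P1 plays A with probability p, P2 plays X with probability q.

p = 0.75, q = 0.1818

Work:
Find probabilities that make opponent indifferent:
P2 chooses q to make P1 indifferent between A and B
P1 chooses p to make P2 indifferent between X and Y
Mixed NE: P1 plays (A: 0.75, B: 0.25), P2 plays (X: 0.1818, Y: 0.8182)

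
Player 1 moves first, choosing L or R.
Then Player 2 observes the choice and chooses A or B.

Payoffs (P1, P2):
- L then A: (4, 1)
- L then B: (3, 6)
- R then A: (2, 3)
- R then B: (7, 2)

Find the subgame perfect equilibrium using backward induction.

P1 plays L, P2 plays B after L and A after R; Payoff (3, 6)

Work:
Backward induction:
After L: P2 chooses B → P1 gets 3
After R: P2 chooses A → P1 gets 2
P1 chooses L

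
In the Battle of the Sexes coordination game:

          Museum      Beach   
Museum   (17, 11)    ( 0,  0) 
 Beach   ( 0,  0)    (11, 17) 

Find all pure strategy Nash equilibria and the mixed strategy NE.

Pure NE: (Museum, Museum) and (Beach, Beach); Mixed NE: p = 0.6071, q = 0.3929

Work:
Check pure NE:
(Museum, Museum): (17, 11) - no unilateral deviation beneficial
(Beach, Beach): (11, 17) - no unilateral deviation beneficial
Mixed NE: P1 plays Museum with p = 0.6071, P2 plays Museum with q = 0.3929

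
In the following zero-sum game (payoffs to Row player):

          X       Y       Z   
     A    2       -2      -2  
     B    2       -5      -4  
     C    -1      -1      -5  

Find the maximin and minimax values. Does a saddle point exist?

Maximin = -2, Minimax = -2, Saddle: True

Work:
Row minimums: [-2, -5, -5] → maximin = -2
Column maximums: [2, -1, -2] → minimax = -2
Saddle point exists! Game value = -2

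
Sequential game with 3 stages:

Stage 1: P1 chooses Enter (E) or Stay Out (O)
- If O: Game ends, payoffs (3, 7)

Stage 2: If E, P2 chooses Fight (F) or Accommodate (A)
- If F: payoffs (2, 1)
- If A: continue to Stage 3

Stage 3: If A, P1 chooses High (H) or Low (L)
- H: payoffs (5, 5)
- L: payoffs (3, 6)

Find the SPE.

SPE: (E, A, H); Outcome (5, 5)

Work:
Stage 3: P1 chooses H (5 vs 3)
Stage 2: P2: F->1, A->5 (anticipating H). Choose A
Stage 1: P1: O->3, E->5 (anticipating A, H). Choose E
SPE path: E -> A -> H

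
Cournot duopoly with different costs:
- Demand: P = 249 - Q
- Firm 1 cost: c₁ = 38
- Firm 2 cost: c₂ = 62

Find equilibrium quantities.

q₁* = 78.33, q₂* = 54.33

Work:
Reaction: q₁ = (249 - 38 - q₂)/2
Reaction: q₂ = (249 - 62 - q₁)/2
Solve simultaneously:
q₁* = (249 - 2×38 + 62)/3 = 78.33
q₂* = (249 - 2×62 + 38)/3 = 54.33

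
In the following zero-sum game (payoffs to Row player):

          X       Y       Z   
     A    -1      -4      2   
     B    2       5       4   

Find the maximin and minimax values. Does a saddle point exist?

Maximin = 2, Minimax = 2, Saddle: True

Work:
Row minimums: [-4, 2] → maximin = 2
Column maximums: [2, 5, 4] → minimax = 2
Saddle point exists! Game value = 2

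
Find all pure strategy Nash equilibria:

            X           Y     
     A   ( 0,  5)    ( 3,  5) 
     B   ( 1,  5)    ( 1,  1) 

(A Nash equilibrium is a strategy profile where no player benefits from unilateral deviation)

Nash equilibrium: (A, Y), (B, X)

Work:
Best responses:
  P1 vs X: payoffs [0, 1] → best response B (payoff 1)
  P1 vs Y: payoffs [3, 1] → best response A (payoff 3)
  P2 vs A: payoffs [5, 5] → best response X/Y (payoff 5)
  P2 vs B: payoffs [5, 1] → best response X (payoff 5)
Mutual best responses: (A,Y), (B,X) → Nash equilibria.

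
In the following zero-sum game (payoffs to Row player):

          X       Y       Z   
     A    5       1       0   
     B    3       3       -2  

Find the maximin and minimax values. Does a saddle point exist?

Maximin = 0, Minimax = 0, Saddle: True

Work:
Row minimums: [0, -2] → maximin = 0
Column maximums: [5, 3, 0] → minimax = 0
Saddle point exists! Game value = 0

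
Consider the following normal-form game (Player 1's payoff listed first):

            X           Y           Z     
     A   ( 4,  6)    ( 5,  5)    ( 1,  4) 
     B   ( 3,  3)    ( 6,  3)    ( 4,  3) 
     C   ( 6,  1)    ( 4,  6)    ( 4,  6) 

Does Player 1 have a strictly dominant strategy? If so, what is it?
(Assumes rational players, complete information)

No strictly dominant strategy exists for Player 1

Work:
A strategy strictly dominates another if it gives a strictly higher payoff against every opponent action. Compare each pair of P1's strategies column-by-column:
  A vs B: [4 vs 3, 5 vs 6, 1 vs 4] → A does not strictly dominate B (column Y: 5 ≤ 6)
  A vs C: [4 vs 6, 5 vs 4, 1 vs 4] → A does not strictly dominate C (column X: 4 ≤ 6)
  B vs A: [3 vs 4, 6 vs 5, 4 vs 1] → B does not strictly dominate A (column X: 3 ≤ 4)
  B vs C: [3 vs 6, 6 vs 4, 4 vs 4] → B does not strictly dominate C (column X: 3 ≤ 6)
  C vs A: [6 vs 4, 4 vs 5, 4 vs 1] → C does not strictly dominate A (column Y: 4 ≤ 5)
  C vs B: [6 vs 3, 4 vs 6, 4 vs 4] → C does not strictly dominate B (column Y: 4 ≤ 6)
No single strategy strictly dominates all others → no strictly dominant strategy.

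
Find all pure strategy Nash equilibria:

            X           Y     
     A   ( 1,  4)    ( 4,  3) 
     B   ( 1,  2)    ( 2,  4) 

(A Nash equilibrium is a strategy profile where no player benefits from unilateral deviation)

Nash equilibrium: (A, X)

Work:
Best responses:
  P1 vs X: payoffs [1, 1] → best response A/B (payoff 1)
  P1 vs Y: payoffs [4, 2] → best response A (payoff 4)
  P2 vs A: payoffs [4, 3] → best response X (payoff 4)
  P2 vs B: payoffs [2, 4] → best response Y (payoff 4)
Mutual best responses: (A,X) → Nash equilibria.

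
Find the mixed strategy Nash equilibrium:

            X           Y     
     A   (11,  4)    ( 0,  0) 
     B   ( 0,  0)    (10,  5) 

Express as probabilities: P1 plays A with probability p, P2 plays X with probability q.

p = 0.5556, q = 0.4762

Work:
Find probabilities that make opponent indifferent:
P2 chooses q to make P1 indifferent between A and B
P1 chooses p to make P2 indifferent between X and Y
Mixed NE: P1 plays (A: 0.5556, B: 0.4444), P2 plays (X: 0.4762, Y: 0.5238)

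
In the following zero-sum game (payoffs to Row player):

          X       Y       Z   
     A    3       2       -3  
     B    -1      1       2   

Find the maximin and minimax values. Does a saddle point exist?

Maximin = -1, Minimax = 2, Saddle: False

Work:
Row minimums: [-3, -1] → maximin = -1
Column maximums: [3, 2, 2] → minimax = 2
No saddle point (maximin ≠ minimax). Mixed strategy needed.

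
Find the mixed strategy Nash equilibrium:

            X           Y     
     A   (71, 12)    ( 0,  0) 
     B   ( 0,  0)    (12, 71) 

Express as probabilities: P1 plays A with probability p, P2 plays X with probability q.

p = 0.8554, q = 0.1446

Work:
Find probabilities that make opponent indifferent:
P2 chooses q to make P1 indifferent between A and B
P1 chooses p to make P2 indifferent between X and Y
Mixed NE: P1 plays (A: 0.8554, B: 0.1446), P2 plays (X: 0.1446, Y: 0.8554)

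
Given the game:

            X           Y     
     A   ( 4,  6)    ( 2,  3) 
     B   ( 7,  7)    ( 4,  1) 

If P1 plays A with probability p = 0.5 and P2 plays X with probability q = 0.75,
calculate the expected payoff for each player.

E[P1] = 4.875, E[P2] = 5.375

Work:
E[P1] = p·q·π₁(A,X) + p·(1-q)·π₁(A,Y) + (1-p)·q·π₁(B,X) + (1-p)·(1-q)·π₁(B,Y)
= 0.5·0.75·4 + 0.5·0.25·2 + 0.5·0.75·7 + 0.5·0.25·4
= 4.875

E[P2] = 5.375 (similar calculation)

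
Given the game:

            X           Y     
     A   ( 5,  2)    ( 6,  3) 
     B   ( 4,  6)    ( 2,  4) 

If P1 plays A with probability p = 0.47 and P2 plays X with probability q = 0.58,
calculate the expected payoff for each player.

E[P1] = 4.2222, E[P2] = 3.8722

Work:
E[P1] = p·q·π₁(A,X) + p·(1-q)·π₁(A,Y) + (1-p)·q·π₁(B,X) + (1-p)·(1-q)·π₁(B,Y)
= 0.47·0.58·5 + 0.47·0.42·6 + 0.53·0.58·4 + 0.53·0.42·2
= 4.2222

E[P2] = 3.8722 (similar calculation)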